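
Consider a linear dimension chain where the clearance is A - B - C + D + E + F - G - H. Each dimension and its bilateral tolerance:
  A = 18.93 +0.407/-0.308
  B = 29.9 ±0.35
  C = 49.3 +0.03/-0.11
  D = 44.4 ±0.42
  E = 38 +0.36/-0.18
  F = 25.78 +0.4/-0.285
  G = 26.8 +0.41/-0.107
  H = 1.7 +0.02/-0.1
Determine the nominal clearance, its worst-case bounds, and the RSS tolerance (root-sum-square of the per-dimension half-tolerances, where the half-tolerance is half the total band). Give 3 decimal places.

Stack each dimension's contribution:
  +A: nom +18.930 → Σnom=18.930; wc +0.407/-0.308 → slack +0.407/-0.308; half-tol=0.357, Σhalf²=0.127806
  -B: nom -29.900 → Σnom=-10.970; wc +0.350/-0.350 → slack +0.757/-0.658; half-tol=0.350, Σhalf²=0.250306
  -C: nom -49.300 → Σnom=-60.270; wc +0.110/-0.030 → slack +0.867/-0.688; half-tol=0.070, Σhalf²=0.255206
  +D: nom +44.400 → Σnom=-15.870; wc +0.420/-0.420 → slack +1.287/-1.108; half-tol=0.420, Σhalf²=0.431606
  +E: nom +38.000 → Σnom=22.130; wc +0.360/-0.180 → slack +1.647/-1.288; half-tol=0.270, Σhalf²=0.504506
  +F: nom +25.780 → Σnom=47.910; wc +0.400/-0.285 → slack +2.047/-1.573; half-tol=0.343, Σhalf²=0.621812
  -G: nom -26.800 → Σnom=21.110; wc +0.107/-0.410 → slack +2.154/-1.983; half-tol=0.259, Σhalf²=0.688635
  -H: nom -1.700 → Σnom=19.410; wc +0.100/-0.020 → slack +2.254/-2.003; half-tol=0.060, Σhalf²=0.692235
Nominal = 19.410. Worst-case = [19.410 - 2.003, 19.410 + 2.254] = [17.407, 21.664]. RSS = √0.692235 = 0.832.

nominal=19.410 wc=[17.407,21.664] rss=0.832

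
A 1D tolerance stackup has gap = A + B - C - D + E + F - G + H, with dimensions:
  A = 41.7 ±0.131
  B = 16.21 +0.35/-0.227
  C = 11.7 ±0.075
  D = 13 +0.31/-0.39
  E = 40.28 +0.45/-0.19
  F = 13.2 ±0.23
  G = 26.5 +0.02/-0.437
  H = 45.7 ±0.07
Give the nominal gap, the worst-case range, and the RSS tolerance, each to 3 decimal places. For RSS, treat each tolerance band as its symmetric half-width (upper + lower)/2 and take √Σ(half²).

Stack each dimension's contribution:
  +A: nom +41.700 → Σnom=41.700; wc +0.131/-0.131 → slack +0.131/-0.131; half-tol=0.131, Σhalf²=0.017161
  +B: nom +16.210 → Σnom=57.910; wc +0.350/-0.227 → slack +0.481/-0.358; half-tol=0.288, Σhalf²=0.100393
  -C: nom -11.700 → Σnom=46.210; wc +0.075/-0.075 → slack +0.556/-0.433; half-tol=0.075, Σhalf²=0.106018
  -D: nom -13.000 → Σnom=33.210; wc +0.390/-0.310 → slack +0.946/-0.743; half-tol=0.350, Σhalf²=0.228518
  +E: nom +40.280 → Σnom=73.490; wc +0.450/-0.190 → slack +1.396/-0.933; half-tol=0.320, Σhalf²=0.330918
  +F: nom +13.200 → Σnom=86.690; wc +0.230/-0.230 → slack +1.626/-1.163; half-tol=0.230, Σhalf²=0.383818
  -G: nom -26.500 → Σnom=60.190; wc +0.437/-0.020 → slack +2.063/-1.183; half-tol=0.229, Σhalf²=0.436030
  +H: nom +45.700 → Σnom=105.890; wc +0.070/-0.070 → slack +2.133/-1.253; half-tol=0.070, Σhalf²=0.440931
Nominal = 105.890. Worst-case = [105.890 - 1.253, 105.890 + 2.133] = [104.637, 108.023]. RSS = √0.440931 = 0.664.

nominal=105.890 wc=[104.637,108.023] rss=0.664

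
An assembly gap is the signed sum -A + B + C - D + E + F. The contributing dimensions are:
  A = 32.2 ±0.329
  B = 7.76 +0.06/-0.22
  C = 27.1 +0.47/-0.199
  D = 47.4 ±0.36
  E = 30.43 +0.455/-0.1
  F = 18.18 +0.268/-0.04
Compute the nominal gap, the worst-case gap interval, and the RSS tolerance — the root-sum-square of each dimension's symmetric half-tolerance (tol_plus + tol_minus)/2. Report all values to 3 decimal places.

Stack each dimension's contribution:
  -A: nom -32.200 → Σnom=-32.200; wc +0.329/-0.329 → slack +0.329/-0.329; half-tol=0.329, Σhalf²=0.108241
  +B: nom +7.760 → Σnom=-24.440; wc +0.060/-0.220 → slack +0.389/-0.549; half-tol=0.140, Σhalf²=0.127841
  +C: nom +27.100 → Σnom=2.660; wc +0.470/-0.199 → slack +0.859/-0.748; half-tol=0.335, Σhalf²=0.239731
  -D: nom -47.400 → Σnom=-44.740; wc +0.360/-0.360 → slack +1.219/-1.108; half-tol=0.360, Σhalf²=0.369331
  +E: nom +30.430 → Σnom=-14.310; wc +0.455/-0.100 → slack +1.674/-1.208; half-tol=0.278, Σhalf²=0.446337
  +F: nom +18.180 → Σnom=3.870; wc +0.268/-0.040 → slack +1.942/-1.248; half-tol=0.154, Σhalf²=0.470054
Nominal = 3.870. Worst-case = [3.870 - 1.248, 3.870 + 1.942] = [2.622, 5.812]. RSS = √0.470054 = 0.686.

nominal=3.870 wc=[2.622,5.812] rss=0.686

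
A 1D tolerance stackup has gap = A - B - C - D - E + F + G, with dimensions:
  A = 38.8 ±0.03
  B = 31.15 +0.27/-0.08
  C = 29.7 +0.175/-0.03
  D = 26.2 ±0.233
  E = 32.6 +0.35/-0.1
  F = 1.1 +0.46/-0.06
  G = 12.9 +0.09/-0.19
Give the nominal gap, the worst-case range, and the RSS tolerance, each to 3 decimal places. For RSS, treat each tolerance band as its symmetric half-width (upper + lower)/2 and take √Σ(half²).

Stack each dimension's contribution:
  +A: nom +38.800 → Σnom=38.800; wc +0.030/-0.030 → slack +0.030/-0.030; half-tol=0.030, Σhalf²=0.000900
  -B: nom -31.150 → Σnom=7.650; wc +0.080/-0.270 → slack +0.110/-0.300; half-tol=0.175, Σhalf²=0.031525
  -C: nom -29.700 → Σnom=-22.050; wc +0.030/-0.175 → slack +0.140/-0.475; half-tol=0.102, Σhalf²=0.042031
  -D: nom -26.200 → Σnom=-48.250; wc +0.233/-0.233 → slack +0.373/-0.708; half-tol=0.233, Σhalf²=0.096320
  -E: nom -32.600 → Σnom=-80.850; wc +0.100/-0.350 → slack +0.473/-1.058; half-tol=0.225, Σhalf²=0.146945
  +F: nom +1.100 → Σnom=-79.750; wc +0.460/-0.060 → slack +0.933/-1.118; half-tol=0.260, Σhalf²=0.214545
  +G: nom +12.900 → Σnom=-66.850; wc +0.090/-0.190 → slack +1.023/-1.308; half-tol=0.140, Σhalf²=0.234145
Nominal = -66.850. Worst-case = [-66.850 - 1.308, -66.850 + 1.023] = [-68.158, -65.827]. RSS = √0.234145 = 0.484.

nominal=-66.850 wc=[-68.158,-65.827] rss=0.484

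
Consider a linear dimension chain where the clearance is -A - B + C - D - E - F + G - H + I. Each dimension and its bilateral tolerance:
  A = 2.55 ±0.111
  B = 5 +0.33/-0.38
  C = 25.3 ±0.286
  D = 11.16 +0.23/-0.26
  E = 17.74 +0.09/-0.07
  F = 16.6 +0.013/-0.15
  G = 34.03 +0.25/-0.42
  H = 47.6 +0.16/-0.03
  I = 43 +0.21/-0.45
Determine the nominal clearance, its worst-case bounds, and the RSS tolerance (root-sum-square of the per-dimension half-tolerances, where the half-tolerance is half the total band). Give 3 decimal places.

Stack each dimension's contribution:
  -A: nom -2.550 → Σnom=-2.550; wc +0.111/-0.111 → slack +0.111/-0.111; half-tol=0.111, Σhalf²=0.012321
  -B: nom -5.000 → Σnom=-7.550; wc +0.380/-0.330 → slack +0.491/-0.441; half-tol=0.355, Σhalf²=0.138346
  +C: nom +25.300 → Σnom=17.750; wc +0.286/-0.286 → slack +0.777/-0.727; half-tol=0.286, Σhalf²=0.220142
  -D: nom -11.160 → Σnom=6.590; wc +0.260/-0.230 → slack +1.037/-0.957; half-tol=0.245, Σhalf²=0.280167
  -E: nom -17.740 → Σnom=-11.150; wc +0.070/-0.090 → slack +1.107/-1.047; half-tol=0.080, Σhalf²=0.286567
  -F: nom -16.600 → Σnom=-27.750; wc +0.150/-0.013 → slack +1.257/-1.060; half-tol=0.082, Σhalf²=0.293209
  +G: nom +34.030 → Σnom=6.280; wc +0.250/-0.420 → slack +1.507/-1.480; half-tol=0.335, Σhalf²=0.405434
  -H: nom -47.600 → Σnom=-41.320; wc +0.030/-0.160 → slack +1.537/-1.640; half-tol=0.095, Σhalf²=0.414459
  +I: nom +43.000 → Σnom=1.680; wc +0.210/-0.450 → slack +1.747/-2.090; half-tol=0.330, Σhalf²=0.523359
Nominal = 1.680. Worst-case = [1.680 - 2.090, 1.680 + 1.747] = [-0.410, 3.427]. RSS = √0.523359 = 0.723.

nominal=1.680 wc=[-0.410,3.427] rss=0.723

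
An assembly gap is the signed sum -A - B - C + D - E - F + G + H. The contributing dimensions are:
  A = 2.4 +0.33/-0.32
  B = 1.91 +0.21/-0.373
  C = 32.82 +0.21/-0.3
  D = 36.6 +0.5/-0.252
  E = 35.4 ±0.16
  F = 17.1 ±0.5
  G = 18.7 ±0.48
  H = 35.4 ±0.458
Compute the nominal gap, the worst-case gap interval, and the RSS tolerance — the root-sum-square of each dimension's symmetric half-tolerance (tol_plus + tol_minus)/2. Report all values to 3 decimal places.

Stack each dimension's contribution:
  -A: nom -2.400 → Σnom=-2.400; wc +0.320/-0.330 → slack +0.320/-0.330; half-tol=0.325, Σhalf²=0.105625
  -B: nom -1.910 → Σnom=-4.310; wc +0.373/-0.210 → slack +0.693/-0.540; half-tol=0.291, Σhalf²=0.190597
  -C: nom -32.820 → Σnom=-37.130; wc +0.300/-0.210 → slack +0.993/-0.750; half-tol=0.255, Σhalf²=0.255622
  +D: nom +36.600 → Σnom=-0.530; wc +0.500/-0.252 → slack +1.493/-1.002; half-tol=0.376, Σhalf²=0.396998
  -E: nom -35.400 → Σnom=-35.930; wc +0.160/-0.160 → slack +1.653/-1.162; half-tol=0.160, Σhalf²=0.422598
  -F: nom -17.100 → Σnom=-53.030; wc +0.500/-0.500 → slack +2.153/-1.662; half-tol=0.500, Σhalf²=0.672598
  +G: nom +18.700 → Σnom=-34.330; wc +0.480/-0.480 → slack +2.633/-2.142; half-tol=0.480, Σhalf²=0.902998
  +H: nom +35.400 → Σnom=1.070; wc +0.458/-0.458 → slack +3.091/-2.600; half-tol=0.458, Σhalf²=1.112762
Nominal = 1.070. Worst-case = [1.070 - 2.600, 1.070 + 3.091] = [-1.530, 4.161]. RSS = √1.112762 = 1.055.

nominal=1.070 wc=[-1.530,4.161] rss=1.055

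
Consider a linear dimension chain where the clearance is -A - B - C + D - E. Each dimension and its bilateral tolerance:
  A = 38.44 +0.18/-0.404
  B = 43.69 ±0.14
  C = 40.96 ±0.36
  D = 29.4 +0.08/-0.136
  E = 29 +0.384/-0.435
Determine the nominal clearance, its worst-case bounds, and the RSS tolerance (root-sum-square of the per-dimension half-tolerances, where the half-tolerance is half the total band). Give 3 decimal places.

Stack each dimension's contribution:
  -A: nom -38.440 → Σnom=-38.440; wc +0.404/-0.180 → slack +0.404/-0.180; half-tol=0.292, Σhalf²=0.085264
  -B: nom -43.690 → Σnom=-82.130; wc +0.140/-0.140 → slack +0.544/-0.320; half-tol=0.140, Σhalf²=0.104864
  -C: nom -40.960 → Σnom=-123.090; wc +0.360/-0.360 → slack +0.904/-0.680; half-tol=0.360, Σhalf²=0.234464
  +D: nom +29.400 → Σnom=-93.690; wc +0.080/-0.136 → slack +0.984/-0.816; half-tol=0.108, Σhalf²=0.246128
  -E: nom -29.000 → Σnom=-122.690; wc +0.435/-0.384 → slack +1.419/-1.200; half-tol=0.409, Σhalf²=0.413818
Nominal = -122.690. Worst-case = [-122.690 - 1.200, -122.690 + 1.419] = [-123.890, -121.271]. RSS = √0.413818 = 0.643.

nominal=-122.690 wc=[-123.890,-121.271] rss=0.643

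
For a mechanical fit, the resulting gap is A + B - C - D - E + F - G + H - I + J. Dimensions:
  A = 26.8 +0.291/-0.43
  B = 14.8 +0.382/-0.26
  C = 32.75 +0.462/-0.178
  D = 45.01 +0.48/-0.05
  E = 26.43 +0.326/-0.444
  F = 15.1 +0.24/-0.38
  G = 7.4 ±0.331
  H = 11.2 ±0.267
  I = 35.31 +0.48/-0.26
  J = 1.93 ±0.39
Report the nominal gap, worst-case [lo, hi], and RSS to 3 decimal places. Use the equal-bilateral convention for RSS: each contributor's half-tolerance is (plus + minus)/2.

Stack each dimension's contribution:
  +A: nom +26.800 → Σnom=26.800; wc +0.291/-0.430 → slack +0.291/-0.430; half-tol=0.360, Σhalf²=0.129960
  +B: nom +14.800 → Σnom=41.600; wc +0.382/-0.260 → slack +0.673/-0.690; half-tol=0.321, Σhalf²=0.233001
  -C: nom -32.750 → Σnom=8.850; wc +0.178/-0.462 → slack +0.851/-1.152; half-tol=0.320, Σhalf²=0.335401
  -D: nom -45.010 → Σnom=-36.160; wc +0.050/-0.480 → slack +0.901/-1.632; half-tol=0.265, Σhalf²=0.405626
  -E: nom -26.430 → Σnom=-62.590; wc +0.444/-0.326 → slack +1.345/-1.958; half-tol=0.385, Σhalf²=0.553851
  +F: nom +15.100 → Σnom=-47.490; wc +0.240/-0.380 → slack +1.585/-2.338; half-tol=0.310, Σhalf²=0.649951
  -G: nom -7.400 → Σnom=-54.890; wc +0.331/-0.331 → slack +1.916/-2.669; half-tol=0.331, Σhalf²=0.759512
  +H: nom +11.200 → Σnom=-43.690; wc +0.267/-0.267 → slack +2.183/-2.936; half-tol=0.267, Σhalf²=0.830801
  -I: nom -35.310 → Σnom=-79.000; wc +0.260/-0.480 → slack +2.443/-3.416; half-tol=0.370, Σhalf²=0.967701
  +J: nom +1.930 → Σnom=-77.070; wc +0.390/-0.390 → slack +2.833/-3.806; half-tol=0.390, Σhalf²=1.119801
Nominal = -77.070. Worst-case = [-77.070 - 3.806, -77.070 + 2.833] = [-80.876, -74.237]. RSS = √1.119801 = 1.058.

nominal=-77.070 wc=[-80.876,-74.237] rss=1.058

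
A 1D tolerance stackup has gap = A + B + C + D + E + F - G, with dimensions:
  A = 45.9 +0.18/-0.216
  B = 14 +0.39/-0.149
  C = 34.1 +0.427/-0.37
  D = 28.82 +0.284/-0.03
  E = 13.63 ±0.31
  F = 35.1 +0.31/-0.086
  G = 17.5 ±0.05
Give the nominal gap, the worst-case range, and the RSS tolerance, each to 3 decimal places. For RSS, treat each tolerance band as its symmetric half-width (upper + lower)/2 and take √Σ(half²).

nominal=154.050 wc=[152.839,156.001] rss=0.658

Stack each dimension's contribution:
  +A: nom +45.900 → Σnom=45.900; wc +0.180/-0.216 → slack +0.180/-0.216; half-tol=0.198, Σhalf²=0.039204
  +B: nom +14.000 → Σnom=59.900; wc +0.390/-0.149 → slack +0.570/-0.365; half-tol=0.270, Σhalf²=0.111834
  +C: nom +34.100 → Σnom=94.000; wc +0.427/-0.370 → slack +0.997/-0.735; half-tol=0.398, Σhalf²=0.270637
  +D: nom +28.820 → Σnom=122.820; wc +0.284/-0.030 → slack +1.281/-0.765; half-tol=0.157, Σhalf²=0.295285
  +E: nom +13.630 → Σnom=136.450; wc +0.310/-0.310 → slack +1.591/-1.075; half-tol=0.310, Σhalf²=0.391385
  +F: nom +35.100 → Σnom=171.550; wc +0.310/-0.086 → slack +1.901/-1.161; half-tol=0.198, Σhalf²=0.430590
  -G: nom -17.500 → Σnom=154.050; wc +0.050/-0.050 → slack +1.951/-1.211; half-tol=0.050, Σhalf²=0.433090
Nominal = 154.050. Worst-case = [154.050 - 1.211, 154.050 + 1.951] = [152.839, 156.001]. RSS = √0.433090 = 0.658.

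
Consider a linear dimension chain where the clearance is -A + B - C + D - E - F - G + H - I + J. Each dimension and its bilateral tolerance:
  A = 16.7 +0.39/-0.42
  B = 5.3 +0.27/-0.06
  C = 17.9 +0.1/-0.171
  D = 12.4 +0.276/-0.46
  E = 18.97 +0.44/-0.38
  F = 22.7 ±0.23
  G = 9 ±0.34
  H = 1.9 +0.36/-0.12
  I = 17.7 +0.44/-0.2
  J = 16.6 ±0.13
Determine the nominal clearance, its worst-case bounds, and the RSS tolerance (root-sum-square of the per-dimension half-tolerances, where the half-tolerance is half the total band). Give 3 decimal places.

nominal=-66.770 wc=[-69.480,-63.993] rss=0.927

Stack each dimension's contribution:
  -A: nom -16.700 → Σnom=-16.700; wc +0.420/-0.390 → slack +0.420/-0.390; half-tol=0.405, Σhalf²=0.164025
  +B: nom +5.300 → Σnom=-11.400; wc +0.270/-0.060 → slack +0.690/-0.450; half-tol=0.165, Σhalf²=0.191250
  -C: nom -17.900 → Σnom=-29.300; wc +0.171/-0.100 → slack +0.861/-0.550; half-tol=0.136, Σhalf²=0.209610
  +D: nom +12.400 → Σnom=-16.900; wc +0.276/-0.460 → slack +1.137/-1.010; half-tol=0.368, Σhalf²=0.345034
  -E: nom -18.970 → Σnom=-35.870; wc +0.380/-0.440 → slack +1.517/-1.450; half-tol=0.410, Σhalf²=0.513134
  -F: nom -22.700 → Σnom=-58.570; wc +0.230/-0.230 → slack +1.747/-1.680; half-tol=0.230, Σhalf²=0.566034
  -G: nom -9.000 → Σnom=-67.570; wc +0.340/-0.340 → slack +2.087/-2.020; half-tol=0.340, Σhalf²=0.681634
  +H: nom +1.900 → Σnom=-65.670; wc +0.360/-0.120 → slack +2.447/-2.140; half-tol=0.240, Σhalf²=0.739234
  -I: nom -17.700 → Σnom=-83.370; wc +0.200/-0.440 → slack +2.647/-2.580; half-tol=0.320, Σhalf²=0.841634
  +J: nom +16.600 → Σnom=-66.770; wc +0.130/-0.130 → slack +2.777/-2.710; half-tol=0.130, Σhalf²=0.858534
Nominal = -66.770. Worst-case = [-66.770 - 2.710, -66.770 + 2.777] = [-69.480, -63.993]. RSS = √0.858534 = 0.927.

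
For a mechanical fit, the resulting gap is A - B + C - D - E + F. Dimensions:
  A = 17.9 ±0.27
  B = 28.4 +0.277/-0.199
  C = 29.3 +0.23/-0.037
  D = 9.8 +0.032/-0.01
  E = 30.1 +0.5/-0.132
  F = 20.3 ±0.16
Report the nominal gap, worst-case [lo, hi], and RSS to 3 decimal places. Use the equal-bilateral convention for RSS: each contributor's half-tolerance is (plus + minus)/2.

Stack each dimension's contribution:
  +A: nom +17.900 → Σnom=17.900; wc +0.270/-0.270 → slack +0.270/-0.270; half-tol=0.270, Σhalf²=0.072900
  -B: nom -28.400 → Σnom=-10.500; wc +0.199/-0.277 → slack +0.469/-0.547; half-tol=0.238, Σhalf²=0.129544
  +C: nom +29.300 → Σnom=18.800; wc +0.230/-0.037 → slack +0.699/-0.584; half-tol=0.134, Σhalf²=0.147366
  -D: nom -9.800 → Σnom=9.000; wc +0.010/-0.032 → slack +0.709/-0.616; half-tol=0.021, Σhalf²=0.147807
  -E: nom -30.100 → Σnom=-21.100; wc +0.132/-0.500 → slack +0.841/-1.116; half-tol=0.316, Σhalf²=0.247663
  +F: nom +20.300 → Σnom=-0.800; wc +0.160/-0.160 → slack +1.001/-1.276; half-tol=0.160, Σhalf²=0.273263
Nominal = -0.800. Worst-case = [-0.800 - 1.276, -0.800 + 1.001] = [-2.076, 0.201]. RSS = √0.273263 = 0.523.

nominal=-0.800 wc=[-2.076,0.201] rss=0.523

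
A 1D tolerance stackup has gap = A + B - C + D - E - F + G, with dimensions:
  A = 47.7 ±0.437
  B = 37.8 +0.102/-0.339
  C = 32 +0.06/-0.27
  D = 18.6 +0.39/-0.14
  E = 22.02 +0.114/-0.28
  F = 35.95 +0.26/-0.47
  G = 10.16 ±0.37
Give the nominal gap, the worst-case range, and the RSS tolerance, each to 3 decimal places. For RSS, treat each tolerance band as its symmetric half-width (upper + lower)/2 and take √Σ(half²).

nominal=24.290 wc=[22.570,26.609] rss=0.804

Stack each dimension's contribution:
  +A: nom +47.700 → Σnom=47.700; wc +0.437/-0.437 → slack +0.437/-0.437; half-tol=0.437, Σhalf²=0.190969
  +B: nom +37.800 → Σnom=85.500; wc +0.102/-0.339 → slack +0.539/-0.776; half-tol=0.221, Σhalf²=0.239589
  -C: nom -32.000 → Σnom=53.500; wc +0.270/-0.060 → slack +0.809/-0.836; half-tol=0.165, Σhalf²=0.266814
  +D: nom +18.600 → Σnom=72.100; wc +0.390/-0.140 → slack +1.199/-0.976; half-tol=0.265, Σhalf²=0.337039
  -E: nom -22.020 → Σnom=50.080; wc +0.280/-0.114 → slack +1.479/-1.090; half-tol=0.197, Σhalf²=0.375848
  -F: nom -35.950 → Σnom=14.130; wc +0.470/-0.260 → slack +1.949/-1.350; half-tol=0.365, Σhalf²=0.509073
  +G: nom +10.160 → Σnom=24.290; wc +0.370/-0.370 → slack +2.319/-1.720; half-tol=0.370, Σhalf²=0.645973
Nominal = 24.290. Worst-case = [24.290 - 1.720, 24.290 + 2.319] = [22.570, 26.609]. RSS = √0.645973 = 0.804.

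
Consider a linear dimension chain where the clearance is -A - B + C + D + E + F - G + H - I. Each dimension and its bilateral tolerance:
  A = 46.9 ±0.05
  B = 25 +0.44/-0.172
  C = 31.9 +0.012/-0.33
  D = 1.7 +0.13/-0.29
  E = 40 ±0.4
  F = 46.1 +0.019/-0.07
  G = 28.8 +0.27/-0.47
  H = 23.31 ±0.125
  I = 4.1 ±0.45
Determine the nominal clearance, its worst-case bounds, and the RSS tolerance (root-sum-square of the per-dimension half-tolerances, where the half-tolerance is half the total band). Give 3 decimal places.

Stack each dimension's contribution:
  -A: nom -46.900 → Σnom=-46.900; wc +0.050/-0.050 → slack +0.050/-0.050; half-tol=0.050, Σhalf²=0.002500
  -B: nom -25.000 → Σnom=-71.900; wc +0.172/-0.440 → slack +0.222/-0.490; half-tol=0.306, Σhalf²=0.096136
  +C: nom +31.900 → Σnom=-40.000; wc +0.012/-0.330 → slack +0.234/-0.820; half-tol=0.171, Σhalf²=0.125377
  +D: nom +1.700 → Σnom=-38.300; wc +0.130/-0.290 → slack +0.364/-1.110; half-tol=0.210, Σhalf²=0.169477
  +E: nom +40.000 → Σnom=1.700; wc +0.400/-0.400 → slack +0.764/-1.510; half-tol=0.400, Σhalf²=0.329477
  +F: nom +46.100 → Σnom=47.800; wc +0.019/-0.070 → slack +0.783/-1.580; half-tol=0.045, Σhalf²=0.331457
  -G: nom -28.800 → Σnom=19.000; wc +0.470/-0.270 → slack +1.253/-1.850; half-tol=0.370, Σhalf²=0.468357
  +H: nom +23.310 → Σnom=42.310; wc +0.125/-0.125 → slack +1.378/-1.975; half-tol=0.125, Σhalf²=0.483982
  -I: nom -4.100 → Σnom=38.210; wc +0.450/-0.450 → slack +1.828/-2.425; half-tol=0.450, Σhalf²=0.686482
Nominal = 38.210. Worst-case = [38.210 - 2.425, 38.210 + 1.828] = [35.785, 40.038]. RSS = √0.686482 = 0.829.

nominal=38.210 wc=[35.785,40.038] rss=0.829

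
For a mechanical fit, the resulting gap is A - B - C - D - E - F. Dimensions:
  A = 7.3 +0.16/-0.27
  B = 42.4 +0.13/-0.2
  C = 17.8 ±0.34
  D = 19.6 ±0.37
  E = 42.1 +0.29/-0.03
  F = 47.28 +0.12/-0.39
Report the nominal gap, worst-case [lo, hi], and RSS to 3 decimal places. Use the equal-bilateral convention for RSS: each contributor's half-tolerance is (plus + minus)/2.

Stack each dimension's contribution:
  +A: nom +7.300 → Σnom=7.300; wc +0.160/-0.270 → slack +0.160/-0.270; half-tol=0.215, Σhalf²=0.046225
  -B: nom -42.400 → Σnom=-35.100; wc +0.200/-0.130 → slack +0.360/-0.400; half-tol=0.165, Σhalf²=0.073450
  -C: nom -17.800 → Σnom=-52.900; wc +0.340/-0.340 → slack +0.700/-0.740; half-tol=0.340, Σhalf²=0.189050
  -D: nom -19.600 → Σnom=-72.500; wc +0.370/-0.370 → slack +1.070/-1.110; half-tol=0.370, Σhalf²=0.325950
  -E: nom -42.100 → Σnom=-114.600; wc +0.030/-0.290 → slack +1.100/-1.400; half-tol=0.160, Σhalf²=0.351550
  -F: nom -47.280 → Σnom=-161.880; wc +0.390/-0.120 → slack +1.490/-1.520; half-tol=0.255, Σhalf²=0.416575
Nominal = -161.880. Worst-case = [-161.880 - 1.520, -161.880 + 1.490] = [-163.400, -160.390]. RSS = √0.416575 = 0.645.

nominal=-161.880 wc=[-163.400,-160.390] rss=0.645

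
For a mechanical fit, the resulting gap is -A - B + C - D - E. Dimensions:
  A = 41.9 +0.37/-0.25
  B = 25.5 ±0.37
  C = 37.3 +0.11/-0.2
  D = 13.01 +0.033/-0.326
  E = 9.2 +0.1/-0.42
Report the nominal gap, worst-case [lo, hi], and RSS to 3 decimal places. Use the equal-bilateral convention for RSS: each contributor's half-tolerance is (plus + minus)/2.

nominal=-52.310 wc=[-53.383,-50.834] rss=0.597

Stack each dimension's contribution:
  -A: nom -41.900 → Σnom=-41.900; wc +0.250/-0.370 → slack +0.250/-0.370; half-tol=0.310, Σhalf²=0.096100
  -B: nom -25.500 → Σnom=-67.400; wc +0.370/-0.370 → slack +0.620/-0.740; half-tol=0.370, Σhalf²=0.233000
  +C: nom +37.300 → Σnom=-30.100; wc +0.110/-0.200 → slack +0.730/-0.940; half-tol=0.155, Σhalf²=0.257025
  -D: nom -13.010 → Σnom=-43.110; wc +0.326/-0.033 → slack +1.056/-0.973; half-tol=0.179, Σhalf²=0.289245
  -E: nom -9.200 → Σnom=-52.310; wc +0.420/-0.100 → slack +1.476/-1.073; half-tol=0.260, Σhalf²=0.356845
Nominal = -52.310. Worst-case = [-52.310 - 1.073, -52.310 + 1.476] = [-53.383, -50.834]. RSS = √0.356845 = 0.597.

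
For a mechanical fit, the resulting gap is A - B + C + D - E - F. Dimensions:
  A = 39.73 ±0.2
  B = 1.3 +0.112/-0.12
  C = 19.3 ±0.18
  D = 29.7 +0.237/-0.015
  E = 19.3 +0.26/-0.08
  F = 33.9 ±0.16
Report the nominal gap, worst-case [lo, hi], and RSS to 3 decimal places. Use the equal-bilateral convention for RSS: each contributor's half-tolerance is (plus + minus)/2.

nominal=34.230 wc=[33.303,35.207] rss=0.395

Stack each dimension's contribution:
  +A: nom +39.730 → Σnom=39.730; wc +0.200/-0.200 → slack +0.200/-0.200; half-tol=0.200, Σhalf²=0.040000
  -B: nom -1.300 → Σnom=38.430; wc +0.120/-0.112 → slack +0.320/-0.312; half-tol=0.116, Σhalf²=0.053456
  +C: nom +19.300 → Σnom=57.730; wc +0.180/-0.180 → slack +0.500/-0.492; half-tol=0.180, Σhalf²=0.085856
  +D: nom +29.700 → Σnom=87.430; wc +0.237/-0.015 → slack +0.737/-0.507; half-tol=0.126, Σhalf²=0.101732
  -E: nom -19.300 → Σnom=68.130; wc +0.080/-0.260 → slack +0.817/-0.767; half-tol=0.170, Σhalf²=0.130632
  -F: nom -33.900 → Σnom=34.230; wc +0.160/-0.160 → slack +0.977/-0.927; half-tol=0.160, Σhalf²=0.156232
Nominal = 34.230. Worst-case = [34.230 - 0.927, 34.230 + 0.977] = [33.303, 35.207]. RSS = √0.156232 = 0.395.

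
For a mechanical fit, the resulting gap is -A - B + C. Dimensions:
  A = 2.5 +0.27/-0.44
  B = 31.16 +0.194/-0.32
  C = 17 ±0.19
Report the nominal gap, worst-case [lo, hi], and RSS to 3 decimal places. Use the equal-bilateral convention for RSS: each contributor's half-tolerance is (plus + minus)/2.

Stack each dimension's contribution:
  -A: nom -2.500 → Σnom=-2.500; wc +0.440/-0.270 → slack +0.440/-0.270; half-tol=0.355, Σhalf²=0.126025
  -B: nom -31.160 → Σnom=-33.660; wc +0.320/-0.194 → slack +0.760/-0.464; half-tol=0.257, Σhalf²=0.192074
  +C: nom +17.000 → Σnom=-16.660; wc +0.190/-0.190 → slack +0.950/-0.654; half-tol=0.190, Σhalf²=0.228174
Nominal = -16.660. Worst-case = [-16.660 - 0.654, -16.660 + 0.950] = [-17.314, -15.710]. RSS = √0.228174 = 0.478.

nominal=-16.660 wc=[-17.314,-15.710] rss=0.478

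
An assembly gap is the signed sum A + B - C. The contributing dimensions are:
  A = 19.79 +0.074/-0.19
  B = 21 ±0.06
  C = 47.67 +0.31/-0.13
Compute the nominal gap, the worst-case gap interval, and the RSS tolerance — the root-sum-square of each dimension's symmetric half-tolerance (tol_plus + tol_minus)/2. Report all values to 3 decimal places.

nominal=-6.880 wc=[-7.440,-6.616] rss=0.263

Stack each dimension's contribution:
  +A: nom +19.790 → Σnom=19.790; wc +0.074/-0.190 → slack +0.074/-0.190; half-tol=0.132, Σhalf²=0.017424
  +B: nom +21.000 → Σnom=40.790; wc +0.060/-0.060 → slack +0.134/-0.250; half-tol=0.060, Σhalf²=0.021024
  -C: nom -47.670 → Σnom=-6.880; wc +0.130/-0.310 → slack +0.264/-0.560; half-tol=0.220, Σhalf²=0.069424
Nominal = -6.880. Worst-case = [-6.880 - 0.560, -6.880 + 0.264] = [-7.440, -6.616]. RSS = √0.069424 = 0.263.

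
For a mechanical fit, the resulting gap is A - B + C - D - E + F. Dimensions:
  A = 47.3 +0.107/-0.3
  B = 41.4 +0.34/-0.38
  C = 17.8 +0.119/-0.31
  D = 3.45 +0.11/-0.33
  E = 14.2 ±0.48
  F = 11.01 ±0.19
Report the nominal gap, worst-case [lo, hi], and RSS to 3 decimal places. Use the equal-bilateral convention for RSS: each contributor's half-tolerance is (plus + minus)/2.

nominal=17.060 wc=[15.330,18.666] rss=0.729

Stack each dimension's contribution:
  +A: nom +47.300 → Σnom=47.300; wc +0.107/-0.300 → slack +0.107/-0.300; half-tol=0.203, Σhalf²=0.041412
  -B: nom -41.400 → Σnom=5.900; wc +0.380/-0.340 → slack +0.487/-0.640; half-tol=0.360, Σhalf²=0.171012
  +C: nom +17.800 → Σnom=23.700; wc +0.119/-0.310 → slack +0.606/-0.950; half-tol=0.214, Σhalf²=0.217022
  -D: nom -3.450 → Σnom=20.250; wc +0.330/-0.110 → slack +0.936/-1.060; half-tol=0.220, Σhalf²=0.265423
  -E: nom -14.200 → Σnom=6.050; wc +0.480/-0.480 → slack +1.416/-1.540; half-tol=0.480, Σhalf²=0.495822
  +F: nom +11.010 → Σnom=17.060; wc +0.190/-0.190 → slack +1.606/-1.730; half-tol=0.190, Σhalf²=0.531922
Nominal = 17.060. Worst-case = [17.060 - 1.730, 17.060 + 1.606] = [15.330, 18.666]. RSS = √0.531922 = 0.729.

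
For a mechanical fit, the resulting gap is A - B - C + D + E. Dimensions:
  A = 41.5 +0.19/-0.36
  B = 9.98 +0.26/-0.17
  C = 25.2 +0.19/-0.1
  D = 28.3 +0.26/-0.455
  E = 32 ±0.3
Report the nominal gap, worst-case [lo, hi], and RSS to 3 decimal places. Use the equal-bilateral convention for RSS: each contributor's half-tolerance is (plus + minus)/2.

nominal=66.620 wc=[65.055,67.640] rss=0.601

Stack each dimension's contribution:
  +A: nom +41.500 → Σnom=41.500; wc +0.190/-0.360 → slack +0.190/-0.360; half-tol=0.275, Σhalf²=0.075625
  -B: nom -9.980 → Σnom=31.520; wc +0.170/-0.260 → slack +0.360/-0.620; half-tol=0.215, Σhalf²=0.121850
  -C: nom -25.200 → Σnom=6.320; wc +0.100/-0.190 → slack +0.460/-0.810; half-tol=0.145, Σhalf²=0.142875
  +D: nom +28.300 → Σnom=34.620; wc +0.260/-0.455 → slack +0.720/-1.265; half-tol=0.358, Σhalf²=0.270681
  +E: nom +32.000 → Σnom=66.620; wc +0.300/-0.300 → slack +1.020/-1.565; half-tol=0.300, Σhalf²=0.360681
Nominal = 66.620. Worst-case = [66.620 - 1.565, 66.620 + 1.020] = [65.055, 67.640]. RSS = √0.360681 = 0.601.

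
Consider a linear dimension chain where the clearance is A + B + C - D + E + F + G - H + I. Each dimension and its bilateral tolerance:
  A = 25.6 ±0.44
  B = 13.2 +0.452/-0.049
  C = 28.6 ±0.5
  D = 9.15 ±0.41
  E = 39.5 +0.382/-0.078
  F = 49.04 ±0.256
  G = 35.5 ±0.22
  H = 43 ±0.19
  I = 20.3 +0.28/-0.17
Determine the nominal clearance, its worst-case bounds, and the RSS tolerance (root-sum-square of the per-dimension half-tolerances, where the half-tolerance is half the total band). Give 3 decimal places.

Stack each dimension's contribution:
  +A: nom +25.600 → Σnom=25.600; wc +0.440/-0.440 → slack +0.440/-0.440; half-tol=0.440, Σhalf²=0.193600
  +B: nom +13.200 → Σnom=38.800; wc +0.452/-0.049 → slack +0.892/-0.489; half-tol=0.251, Σhalf²=0.256350
  +C: nom +28.600 → Σnom=67.400; wc +0.500/-0.500 → slack +1.392/-0.989; half-tol=0.500, Σhalf²=0.506350
  -D: nom -9.150 → Σnom=58.250; wc +0.410/-0.410 → slack +1.802/-1.399; half-tol=0.410, Σhalf²=0.674450
  +E: nom +39.500 → Σnom=97.750; wc +0.382/-0.078 → slack +2.184/-1.477; half-tol=0.230, Σhalf²=0.727350
  +F: nom +49.040 → Σnom=146.790; wc +0.256/-0.256 → slack +2.440/-1.733; half-tol=0.256, Σhalf²=0.792886
  +G: nom +35.500 → Σnom=182.290; wc +0.220/-0.220 → slack +2.660/-1.953; half-tol=0.220, Σhalf²=0.841286
  -H: nom -43.000 → Σnom=139.290; wc +0.190/-0.190 → slack +2.850/-2.143; half-tol=0.190, Σhalf²=0.877386
  +I: nom +20.300 → Σnom=159.590; wc +0.280/-0.170 → slack +3.130/-2.313; half-tol=0.225, Σhalf²=0.928011
Nominal = 159.590. Worst-case = [159.590 - 2.313, 159.590 + 3.130] = [157.277, 162.720]. RSS = √0.928011 = 0.963.

nominal=159.590 wc=[157.277,162.720] rss=0.963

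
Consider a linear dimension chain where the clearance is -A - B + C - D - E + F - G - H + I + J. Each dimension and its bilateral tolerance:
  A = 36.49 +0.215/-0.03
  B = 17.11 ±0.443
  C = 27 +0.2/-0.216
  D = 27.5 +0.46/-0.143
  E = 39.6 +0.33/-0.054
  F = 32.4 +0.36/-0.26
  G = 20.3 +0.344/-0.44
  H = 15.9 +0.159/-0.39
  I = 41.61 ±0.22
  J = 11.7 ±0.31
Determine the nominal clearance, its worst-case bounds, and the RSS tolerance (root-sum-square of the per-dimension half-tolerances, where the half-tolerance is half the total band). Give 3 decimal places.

nominal=-44.190 wc=[-47.147,-41.600] rss=0.923

Stack each dimension's contribution:
  -A: nom -36.490 → Σnom=-36.490; wc +0.030/-0.215 → slack +0.030/-0.215; half-tol=0.122, Σhalf²=0.015006
  -B: nom -17.110 → Σnom=-53.600; wc +0.443/-0.443 → slack +0.473/-0.658; half-tol=0.443, Σhalf²=0.211255
  +C: nom +27.000 → Σnom=-26.600; wc +0.200/-0.216 → slack +0.673/-0.874; half-tol=0.208, Σhalf²=0.254519
  -D: nom -27.500 → Σnom=-54.100; wc +0.143/-0.460 → slack +0.816/-1.334; half-tol=0.301, Σhalf²=0.345422
  -E: nom -39.600 → Σnom=-93.700; wc +0.054/-0.330 → slack +0.870/-1.664; half-tol=0.192, Σhalf²=0.382286
  +F: nom +32.400 → Σnom=-61.300; wc +0.360/-0.260 → slack +1.230/-1.924; half-tol=0.310, Σhalf²=0.478386
  -G: nom -20.300 → Σnom=-81.600; wc +0.440/-0.344 → slack +1.670/-2.268; half-tol=0.392, Σhalf²=0.632050
  -H: nom -15.900 → Σnom=-97.500; wc +0.390/-0.159 → slack +2.060/-2.427; half-tol=0.275, Σhalf²=0.707400
  +I: nom +41.610 → Σnom=-55.890; wc +0.220/-0.220 → slack +2.280/-2.647; half-tol=0.220, Σhalf²=0.755800
  +J: nom +11.700 → Σnom=-44.190; wc +0.310/-0.310 → slack +2.590/-2.957; half-tol=0.310, Σhalf²=0.851900
Nominal = -44.190. Worst-case = [-44.190 - 2.957, -44.190 + 2.590] = [-47.147, -41.600]. RSS = √0.851900 = 0.923.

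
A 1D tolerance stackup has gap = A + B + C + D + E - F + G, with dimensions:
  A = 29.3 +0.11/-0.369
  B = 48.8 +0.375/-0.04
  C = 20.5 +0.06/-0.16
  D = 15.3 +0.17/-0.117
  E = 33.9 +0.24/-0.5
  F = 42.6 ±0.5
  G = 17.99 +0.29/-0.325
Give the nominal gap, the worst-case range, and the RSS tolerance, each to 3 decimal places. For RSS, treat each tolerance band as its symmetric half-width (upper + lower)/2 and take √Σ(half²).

nominal=123.190 wc=[121.179,124.935] rss=0.784

Stack each dimension's contribution:
  +A: nom +29.300 → Σnom=29.300; wc +0.110/-0.369 → slack +0.110/-0.369; half-tol=0.239, Σhalf²=0.057360
  +B: nom +48.800 → Σnom=78.100; wc +0.375/-0.040 → slack +0.485/-0.409; half-tol=0.207, Σhalf²=0.100416
  +C: nom +20.500 → Σnom=98.600; wc +0.060/-0.160 → slack +0.545/-0.569; half-tol=0.110, Σhalf²=0.112516
  +D: nom +15.300 → Σnom=113.900; wc +0.170/-0.117 → slack +0.715/-0.686; half-tol=0.144, Σhalf²=0.133109
  +E: nom +33.900 → Σnom=147.800; wc +0.240/-0.500 → slack +0.955/-1.186; half-tol=0.370, Σhalf²=0.270009
  -F: nom -42.600 → Σnom=105.200; wc +0.500/-0.500 → slack +1.455/-1.686; half-tol=0.500, Σhalf²=0.520009
  +G: nom +17.990 → Σnom=123.190; wc +0.290/-0.325 → slack +1.745/-2.011; half-tol=0.307, Σhalf²=0.614565
Nominal = 123.190. Worst-case = [123.190 - 2.011, 123.190 + 1.745] = [121.179, 124.935]. RSS = √0.614565 = 0.784.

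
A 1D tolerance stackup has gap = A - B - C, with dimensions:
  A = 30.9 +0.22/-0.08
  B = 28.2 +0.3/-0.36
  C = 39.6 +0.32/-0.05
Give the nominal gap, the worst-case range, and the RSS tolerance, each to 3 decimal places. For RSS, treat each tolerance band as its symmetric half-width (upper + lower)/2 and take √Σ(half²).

Stack each dimension's contribution:
  +A: nom +30.900 → Σnom=30.900; wc +0.220/-0.080 → slack +0.220/-0.080; half-tol=0.150, Σhalf²=0.022500
  -B: nom -28.200 → Σnom=2.700; wc +0.360/-0.300 → slack +0.580/-0.380; half-tol=0.330, Σhalf²=0.131400
  -C: nom -39.600 → Σnom=-36.900; wc +0.050/-0.320 → slack +0.630/-0.700; half-tol=0.185, Σhalf²=0.165625
Nominal = -36.900. Worst-case = [-36.900 - 0.700, -36.900 + 0.630] = [-37.600, -36.270]. RSS = √0.165625 = 0.407.

nominal=-36.900 wc=[-37.600,-36.270] rss=0.407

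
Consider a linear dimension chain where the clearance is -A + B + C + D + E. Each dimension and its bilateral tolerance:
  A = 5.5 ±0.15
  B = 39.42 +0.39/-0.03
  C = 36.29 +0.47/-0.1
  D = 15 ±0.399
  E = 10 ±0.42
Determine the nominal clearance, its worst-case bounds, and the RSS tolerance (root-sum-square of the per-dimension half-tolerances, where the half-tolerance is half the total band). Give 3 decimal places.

Stack each dimension's contribution:
  -A: nom -5.500 → Σnom=-5.500; wc +0.150/-0.150 → slack +0.150/-0.150; half-tol=0.150, Σhalf²=0.022500
  +B: nom +39.420 → Σnom=33.920; wc +0.390/-0.030 → slack +0.540/-0.180; half-tol=0.210, Σhalf²=0.066600
  +C: nom +36.290 → Σnom=70.210; wc +0.470/-0.100 → slack +1.010/-0.280; half-tol=0.285, Σhalf²=0.147825
  +D: nom +15.000 → Σnom=85.210; wc +0.399/-0.399 → slack +1.409/-0.679; half-tol=0.399, Σhalf²=0.307026
  +E: nom +10.000 → Σnom=95.210; wc +0.420/-0.420 → slack +1.829/-1.099; half-tol=0.420, Σhalf²=0.483426
Nominal = 95.210. Worst-case = [95.210 - 1.099, 95.210 + 1.829] = [94.111, 97.039]. RSS = √0.483426 = 0.695.

nominal=95.210 wc=[94.111,97.039] rss=0.695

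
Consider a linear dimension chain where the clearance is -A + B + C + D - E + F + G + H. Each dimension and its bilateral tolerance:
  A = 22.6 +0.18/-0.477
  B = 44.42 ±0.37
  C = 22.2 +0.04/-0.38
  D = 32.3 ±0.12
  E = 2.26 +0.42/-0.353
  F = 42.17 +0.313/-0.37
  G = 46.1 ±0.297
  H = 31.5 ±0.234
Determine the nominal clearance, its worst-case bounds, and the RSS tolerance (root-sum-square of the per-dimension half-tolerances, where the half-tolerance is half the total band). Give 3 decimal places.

nominal=193.830 wc=[191.459,196.034] rss=0.844

Stack each dimension's contribution:
  -A: nom -22.600 → Σnom=-22.600; wc +0.477/-0.180 → slack +0.477/-0.180; half-tol=0.329, Σhalf²=0.107912
  +B: nom +44.420 → Σnom=21.820; wc +0.370/-0.370 → slack +0.847/-0.550; half-tol=0.370, Σhalf²=0.244812
  +C: nom +22.200 → Σnom=44.020; wc +0.040/-0.380 → slack +0.887/-0.930; half-tol=0.210, Σhalf²=0.288912
  +D: nom +32.300 → Σnom=76.320; wc +0.120/-0.120 → slack +1.007/-1.050; half-tol=0.120, Σhalf²=0.303312
  -E: nom -2.260 → Σnom=74.060; wc +0.353/-0.420 → slack +1.360/-1.470; half-tol=0.386, Σhalf²=0.452694
  +F: nom +42.170 → Σnom=116.230; wc +0.313/-0.370 → slack +1.673/-1.840; half-tol=0.342, Σhalf²=0.569317
  +G: nom +46.100 → Σnom=162.330; wc +0.297/-0.297 → slack +1.970/-2.137; half-tol=0.297, Σhalf²=0.657526
  +H: nom +31.500 → Σnom=193.830; wc +0.234/-0.234 → slack +2.204/-2.371; half-tol=0.234, Σhalf²=0.712282
Nominal = 193.830. Worst-case = [193.830 - 2.371, 193.830 + 2.204] = [191.459, 196.034]. RSS = √0.712282 = 0.844.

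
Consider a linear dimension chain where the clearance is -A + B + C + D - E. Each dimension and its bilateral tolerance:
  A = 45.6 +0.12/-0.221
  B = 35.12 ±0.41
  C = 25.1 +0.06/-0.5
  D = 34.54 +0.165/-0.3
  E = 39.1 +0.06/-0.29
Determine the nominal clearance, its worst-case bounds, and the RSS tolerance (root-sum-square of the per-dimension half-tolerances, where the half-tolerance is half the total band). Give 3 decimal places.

nominal=10.060 wc=[8.670,11.206] rss=0.600

Stack each dimension's contribution:
  -A: nom -45.600 → Σnom=-45.600; wc +0.221/-0.120 → slack +0.221/-0.120; half-tol=0.170, Σhalf²=0.029070
  +B: nom +35.120 → Σnom=-10.480; wc +0.410/-0.410 → slack +0.631/-0.530; half-tol=0.410, Σhalf²=0.197170
  +C: nom +25.100 → Σnom=14.620; wc +0.060/-0.500 → slack +0.691/-1.030; half-tol=0.280, Σhalf²=0.275570
  +D: nom +34.540 → Σnom=49.160; wc +0.165/-0.300 → slack +0.856/-1.330; half-tol=0.232, Σhalf²=0.329626
  -E: nom -39.100 → Σnom=10.060; wc +0.290/-0.060 → slack +1.146/-1.390; half-tol=0.175, Σhalf²=0.360251
Nominal = 10.060. Worst-case = [10.060 - 1.390, 10.060 + 1.146] = [8.670, 11.206]. RSS = √0.360251 = 0.600.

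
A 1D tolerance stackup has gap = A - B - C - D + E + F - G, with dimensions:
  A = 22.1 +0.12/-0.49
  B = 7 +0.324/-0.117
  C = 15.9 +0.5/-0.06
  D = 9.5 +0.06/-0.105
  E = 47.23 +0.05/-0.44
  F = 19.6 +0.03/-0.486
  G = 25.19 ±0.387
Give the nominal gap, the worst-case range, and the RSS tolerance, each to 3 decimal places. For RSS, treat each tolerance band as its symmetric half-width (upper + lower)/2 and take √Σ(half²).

nominal=31.340 wc=[28.653,32.209] rss=0.709

Stack each dimension's contribution:
  +A: nom +22.100 → Σnom=22.100; wc +0.120/-0.490 → slack +0.120/-0.490; half-tol=0.305, Σhalf²=0.093025
  -B: nom -7.000 → Σnom=15.100; wc +0.117/-0.324 → slack +0.237/-0.814; half-tol=0.221, Σhalf²=0.141645
  -C: nom -15.900 → Σnom=-0.800; wc +0.060/-0.500 → slack +0.297/-1.314; half-tol=0.280, Σhalf²=0.220045
  -D: nom -9.500 → Σnom=-10.300; wc +0.105/-0.060 → slack +0.402/-1.374; half-tol=0.082, Σhalf²=0.226852
  +E: nom +47.230 → Σnom=36.930; wc +0.050/-0.440 → slack +0.452/-1.814; half-tol=0.245, Σhalf²=0.286876
  +F: nom +19.600 → Σnom=56.530; wc +0.030/-0.486 → slack +0.482/-2.300; half-tol=0.258, Σhalf²=0.353440
  -G: nom -25.190 → Σnom=31.340; wc +0.387/-0.387 → slack +0.869/-2.687; half-tol=0.387, Σhalf²=0.503209
Nominal = 31.340. Worst-case = [31.340 - 2.687, 31.340 + 0.869] = [28.653, 32.209]. RSS = √0.503209 = 0.709.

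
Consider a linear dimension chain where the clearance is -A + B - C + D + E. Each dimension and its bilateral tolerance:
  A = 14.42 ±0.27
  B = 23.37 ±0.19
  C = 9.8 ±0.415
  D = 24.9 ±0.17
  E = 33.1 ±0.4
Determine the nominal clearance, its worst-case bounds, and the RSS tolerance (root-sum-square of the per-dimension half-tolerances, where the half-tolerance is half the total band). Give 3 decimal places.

nominal=57.150 wc=[55.705,58.595] rss=0.686

Stack each dimension's contribution:
  -A: nom -14.420 → Σnom=-14.420; wc +0.270/-0.270 → slack +0.270/-0.270; half-tol=0.270, Σhalf²=0.072900
  +B: nom +23.370 → Σnom=8.950; wc +0.190/-0.190 → slack +0.460/-0.460; half-tol=0.190, Σhalf²=0.109000
  -C: nom -9.800 → Σnom=-0.850; wc +0.415/-0.415 → slack +0.875/-0.875; half-tol=0.415, Σhalf²=0.281225
  +D: nom +24.900 → Σnom=24.050; wc +0.170/-0.170 → slack +1.045/-1.045; half-tol=0.170, Σhalf²=0.310125
  +E: nom +33.100 → Σnom=57.150; wc +0.400/-0.400 → slack +1.445/-1.445; half-tol=0.400, Σhalf²=0.470125
Nominal = 57.150. Worst-case = [57.150 - 1.445, 57.150 + 1.445] = [55.705, 58.595]. RSS = √0.470125 = 0.686.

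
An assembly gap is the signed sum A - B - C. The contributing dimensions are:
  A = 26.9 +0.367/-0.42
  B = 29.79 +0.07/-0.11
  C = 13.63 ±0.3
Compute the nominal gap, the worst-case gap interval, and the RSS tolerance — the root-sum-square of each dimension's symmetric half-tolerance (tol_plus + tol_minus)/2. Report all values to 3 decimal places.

Stack each dimension's contribution:
  +A: nom +26.900 → Σnom=26.900; wc +0.367/-0.420 → slack +0.367/-0.420; half-tol=0.393, Σhalf²=0.154842
  -B: nom -29.790 → Σnom=-2.890; wc +0.110/-0.070 → slack +0.477/-0.490; half-tol=0.090, Σhalf²=0.162942
  -C: nom -13.630 → Σnom=-16.520; wc +0.300/-0.300 → slack +0.777/-0.790; half-tol=0.300, Σhalf²=0.252942
Nominal = -16.520. Worst-case = [-16.520 - 0.790, -16.520 + 0.777] = [-17.310, -15.743]. RSS = √0.252942 = 0.503.

nominal=-16.520 wc=[-17.310,-15.743] rss=0.503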